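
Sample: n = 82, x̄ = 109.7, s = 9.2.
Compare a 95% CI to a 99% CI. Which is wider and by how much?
99% CI is wider by 1.32

df = 81
95% CI: t* = 1.990, (107.68, 111.72), width = 2 · t* · s/√n = 4.04
99% CI: t* = 2.638, (107.02, 112.38), width = 2 · t* · s/√n = 5.36

The 99% CI is wider by 5.36 - 4.04 = 1.32.
Higher confidence requires a wider interval.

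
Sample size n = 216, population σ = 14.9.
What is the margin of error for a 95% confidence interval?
Margin of error = 1.99

Margin of error = z* · σ/√n
= 1.960 · 14.9/√216
= 1.960 · 14.9/14.6969
= 1.99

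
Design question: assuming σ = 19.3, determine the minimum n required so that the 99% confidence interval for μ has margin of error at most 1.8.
n ≥ 763

For margin E ≤ 1.8:
n ≥ (z* · σ / E)²
n ≥ (2.576 · 19.3 / 1.8)²
n ≥ 762.89

Minimum n = 763 (rounding up)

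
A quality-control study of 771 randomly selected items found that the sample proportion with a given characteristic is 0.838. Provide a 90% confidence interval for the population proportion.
(0.816, 0.860)

Proportion CI:
SE = √(p̂(1-p̂)/n) = √(0.838 · 0.162 / 771) = 0.01327

z* = 1.645
Margin = z* · SE = 1.645 · 0.01327 = 0.0218

CI: 0.838 ± 0.0218 = (0.816, 0.860)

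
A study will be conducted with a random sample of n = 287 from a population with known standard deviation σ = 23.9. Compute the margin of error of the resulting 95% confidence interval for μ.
Margin of error = 2.77

Margin of error = z* · σ/√n
= 1.960 · 23.9/√287
= 1.960 · 23.9/16.9411
= 2.77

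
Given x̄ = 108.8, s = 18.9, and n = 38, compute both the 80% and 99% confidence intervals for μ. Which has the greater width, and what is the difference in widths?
99% CI is wider by 8.65

df = 37
80% CI: t* = 1.305, (104.80, 112.80), width = 2 · t* · s/√n = 8.00
99% CI: t* = 2.715, (100.48, 117.12), width = 2 · t* · s/√n = 16.65

The 99% CI is wider by 16.65 - 8.00 = 8.65.
Higher confidence requires a wider interval.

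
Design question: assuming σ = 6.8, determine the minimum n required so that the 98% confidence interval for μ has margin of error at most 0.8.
n ≥ 391

For margin E ≤ 0.8:
n ≥ (z* · σ / E)²
n ≥ (2.326 · 6.8 / 0.8)²
n ≥ 390.89

Minimum n = 391 (rounding up)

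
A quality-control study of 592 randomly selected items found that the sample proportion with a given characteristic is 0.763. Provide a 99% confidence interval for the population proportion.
(0.718, 0.808)

Proportion CI:
SE = √(p̂(1-p̂)/n) = √(0.763 · 0.237 / 592) = 0.01748

z* = 2.576
Margin = z* · SE = 2.576 · 0.01748 = 0.0450

CI: 0.763 ± 0.0450 = (0.718, 0.808)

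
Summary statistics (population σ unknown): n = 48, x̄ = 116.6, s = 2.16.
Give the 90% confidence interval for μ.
(116.08, 117.12)

t-interval (σ unknown):
df = n - 1 = 47
t* = 1.678 for 90% confidence

Margin of error = t* · s/√n = 1.678 · 2.16/√48 = 0.52

CI: (116.08, 117.12)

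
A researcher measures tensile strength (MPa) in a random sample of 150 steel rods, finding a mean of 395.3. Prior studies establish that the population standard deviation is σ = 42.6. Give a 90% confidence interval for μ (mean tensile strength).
(389.58, 401.02)

z-interval (σ known):
z* = 1.645 for 90% confidence

Margin of error = z* · σ/√n = 1.645 · 42.6/√150 = 5.72

CI: (395.3 - 5.72, 395.3 + 5.72) = (389.58, 401.02)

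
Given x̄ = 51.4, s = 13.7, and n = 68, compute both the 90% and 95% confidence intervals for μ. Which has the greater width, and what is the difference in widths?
95% CI is wider by 1.09

df = 67
90% CI: t* = 1.668, (48.63, 54.17), width = 2 · t* · s/√n = 5.54
95% CI: t* = 1.996, (48.08, 54.72), width = 2 · t* · s/√n = 6.63

The 95% CI is wider by 6.63 - 5.54 = 1.09.
Higher confidence requires a wider interval.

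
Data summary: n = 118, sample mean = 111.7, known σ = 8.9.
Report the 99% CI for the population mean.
(109.59, 113.81)

z-interval (σ known):
z* = 2.576 for 99% confidence

Margin of error = z* · σ/√n = 2.576 · 8.9/√118 = 2.11

CI: (111.7 - 2.11, 111.7 + 2.11) = (109.59, 113.81)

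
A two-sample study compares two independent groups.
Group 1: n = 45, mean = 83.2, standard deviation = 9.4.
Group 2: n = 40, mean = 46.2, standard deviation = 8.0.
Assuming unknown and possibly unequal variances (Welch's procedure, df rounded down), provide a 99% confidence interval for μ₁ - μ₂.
(32.02, 41.98)

Difference: x̄₁ - x̄₂ = 37.00
SE = √(s₁²/n₁ + s₂²/n₂) = √(9.4²/45 + 8.0²/40) = 1.8877
df = 82.85 → 82 (Welch–Satterthwaite, rounded down)
t* = 2.637

CI: 37.00 ± 2.637 · 1.8877 = 37.00 ± 4.98 = (32.02, 41.98)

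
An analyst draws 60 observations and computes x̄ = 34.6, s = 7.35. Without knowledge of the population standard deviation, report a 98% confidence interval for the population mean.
(32.33, 36.87)

t-interval (σ unknown):
df = n - 1 = 59
t* = 2.391 for 98% confidence

Margin of error = t* · s/√n = 2.391 · 7.35/√60 = 2.27

CI: (32.33, 36.87)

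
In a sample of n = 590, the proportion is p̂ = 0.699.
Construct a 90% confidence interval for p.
(0.668, 0.730)

Proportion CI:
SE = √(p̂(1-p̂)/n) = √(0.699 · 0.301 / 590) = 0.01888

z* = 1.645
Margin = z* · SE = 1.645 · 0.01888 = 0.0311

CI: 0.699 ± 0.0311 = (0.668, 0.730)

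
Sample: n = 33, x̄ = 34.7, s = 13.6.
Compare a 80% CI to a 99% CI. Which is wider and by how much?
99% CI is wider by 6.76

df = 32
80% CI: t* = 1.309, (31.60, 37.80), width = 2 · t* · s/√n = 6.20
99% CI: t* = 2.738, (28.22, 41.18), width = 2 · t* · s/√n = 12.96

The 99% CI is wider by 12.96 - 6.20 = 6.76.
Higher confidence requires a wider interval.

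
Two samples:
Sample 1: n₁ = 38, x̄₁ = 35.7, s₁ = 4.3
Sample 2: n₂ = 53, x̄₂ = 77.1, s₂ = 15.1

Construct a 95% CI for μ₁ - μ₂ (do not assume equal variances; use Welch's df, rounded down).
(-45.77, -37.03)

Difference: x̄₁ - x̄₂ = -41.40
SE = √(s₁²/n₁ + s₂²/n₂) = √(4.3²/38 + 15.1²/53) = 2.1883
df = 63.29 → 63 (Welch–Satterthwaite, rounded down)
t* = 1.998

CI: -41.40 ± 1.998 · 2.1883 = -41.40 ± 4.37 = (-45.77, -37.03)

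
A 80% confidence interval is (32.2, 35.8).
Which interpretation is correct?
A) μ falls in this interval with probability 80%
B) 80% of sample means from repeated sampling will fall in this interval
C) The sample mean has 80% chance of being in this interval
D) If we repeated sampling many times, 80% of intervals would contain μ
D

A) Wrong — μ is fixed; the randomness lives in the interval, not in μ.
B) Wrong — coverage applies to intervals containing μ, not to future x̄ values.
C) Wrong — x̄ is observed and sits in the interval by construction.
D) Correct — this is the frequentist long-run coverage interpretation.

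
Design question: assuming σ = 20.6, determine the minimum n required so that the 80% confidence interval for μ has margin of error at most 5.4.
n ≥ 24

For margin E ≤ 5.4:
n ≥ (z* · σ / E)²
n ≥ (1.282 · 20.6 / 5.4)²
n ≥ 23.92

Minimum n = 24 (rounding up)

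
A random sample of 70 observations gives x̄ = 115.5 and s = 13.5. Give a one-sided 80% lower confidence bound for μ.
μ ≥ 114.13

Lower bound (one-sided):
t* = 0.847 (one-sided for 80%)
Lower bound = x̄ - t* · s/√n = 115.5 - 0.847 · 13.5/√70 = 114.13

We are 80% confident that μ ≥ 114.13.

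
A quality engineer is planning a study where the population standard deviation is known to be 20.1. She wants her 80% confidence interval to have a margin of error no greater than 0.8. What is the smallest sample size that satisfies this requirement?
n ≥ 1038

For margin E ≤ 0.8:
n ≥ (z* · σ / E)²
n ≥ (1.282 · 20.1 / 0.8)²
n ≥ 1037.50

Minimum n = 1038 (rounding up)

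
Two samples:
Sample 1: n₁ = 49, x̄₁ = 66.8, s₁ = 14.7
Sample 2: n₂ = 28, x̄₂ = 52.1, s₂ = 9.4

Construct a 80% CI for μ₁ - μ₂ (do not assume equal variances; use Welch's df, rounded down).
(11.14, 18.26)

Difference: x̄₁ - x̄₂ = 14.70
SE = √(s₁²/n₁ + s₂²/n₂) = √(14.7²/49 + 9.4²/28) = 2.7506
df = 73.95 → 73 (Welch–Satterthwaite, rounded down)
t* = 1.293

CI: 14.70 ± 1.293 · 2.7506 = 14.70 ± 3.56 = (11.14, 18.26)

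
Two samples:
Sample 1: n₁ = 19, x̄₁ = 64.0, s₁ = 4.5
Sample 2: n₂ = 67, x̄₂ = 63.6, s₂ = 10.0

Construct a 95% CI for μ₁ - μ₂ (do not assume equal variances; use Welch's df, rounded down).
(-2.79, 3.59)

Difference: x̄₁ - x̄₂ = 0.40
SE = √(s₁²/n₁ + s₂²/n₂) = √(4.5²/19 + 10.0²/67) = 1.5995
df = 67.57 → 67 (Welch–Satterthwaite, rounded down)
t* = 1.996

CI: 0.40 ± 1.996 · 1.5995 = 0.40 ± 3.19 = (-2.79, 3.59)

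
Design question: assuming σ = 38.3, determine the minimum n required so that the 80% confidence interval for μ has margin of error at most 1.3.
n ≥ 1427

For margin E ≤ 1.3:
n ≥ (z* · σ / E)²
n ≥ (1.282 · 38.3 / 1.3)²
n ≥ 1426.55

Minimum n = 1427 (rounding up)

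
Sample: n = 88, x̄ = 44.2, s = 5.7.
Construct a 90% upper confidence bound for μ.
μ ≤ 44.98

Upper bound (one-sided):
t* = 1.291 (one-sided for 90%)
Upper bound = x̄ + t* · s/√n = 44.2 + 1.291 · 5.7/√88 = 44.98

We are 90% confident that μ ≤ 44.98.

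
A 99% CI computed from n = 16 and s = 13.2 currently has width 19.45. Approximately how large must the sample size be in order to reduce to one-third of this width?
n ≈ 144

CI width ∝ 1/√n
To reduce width by factor 3, need √n to grow by 3 → need 3² = 9 times as many samples.

Current: n = 16, width = 19.45
New: n = 144, width ≈ 5.74

Width reduced by factor of 19.45/5.74 = 3.39.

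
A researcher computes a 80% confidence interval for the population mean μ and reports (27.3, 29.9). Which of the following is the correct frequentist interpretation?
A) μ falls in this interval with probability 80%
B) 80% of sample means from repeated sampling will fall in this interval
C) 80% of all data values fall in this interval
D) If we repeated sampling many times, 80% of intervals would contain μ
D

A) Wrong — μ is fixed; the randomness lives in the interval, not in μ.
B) Wrong — coverage applies to intervals containing μ, not to future x̄ values.
C) Wrong — a CI is about the parameter μ, not individual data values.
D) Correct — this is the frequentist long-run coverage interpretation.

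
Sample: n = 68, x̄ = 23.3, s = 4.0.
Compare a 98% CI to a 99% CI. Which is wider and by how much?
99% CI is wider by 0.26

df = 67
98% CI: t* = 2.383, (22.14, 24.46), width = 2 · t* · s/√n = 2.31
99% CI: t* = 2.651, (22.01, 24.59), width = 2 · t* · s/√n = 2.57

The 99% CI is wider by 2.57 - 2.31 = 0.26.
Higher confidence requires a wider interval.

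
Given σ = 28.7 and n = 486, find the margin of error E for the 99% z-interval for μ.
Margin of error = 3.35

Margin of error = z* · σ/√n
= 2.576 · 28.7/√486
= 2.576 · 28.7/22.0454
= 3.35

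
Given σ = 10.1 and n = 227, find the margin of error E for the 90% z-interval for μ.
Margin of error = 1.10

Margin of error = z* · σ/√n
= 1.645 · 10.1/√227
= 1.645 · 10.1/15.0665
= 1.10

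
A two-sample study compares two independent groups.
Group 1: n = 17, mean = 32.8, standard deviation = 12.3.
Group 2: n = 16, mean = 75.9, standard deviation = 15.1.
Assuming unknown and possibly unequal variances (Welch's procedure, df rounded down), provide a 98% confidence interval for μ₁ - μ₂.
(-54.97, -31.23)

Difference: x̄₁ - x̄₂ = -43.10
SE = √(s₁²/n₁ + s₂²/n₂) = √(12.3²/17 + 15.1²/16) = 4.8114
df = 28.99 → 28 (Welch–Satterthwaite, rounded down)
t* = 2.467

CI: -43.10 ± 2.467 · 4.8114 = -43.10 ± 11.87 = (-54.97, -31.23)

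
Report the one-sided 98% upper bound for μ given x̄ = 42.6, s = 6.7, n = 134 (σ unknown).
μ ≤ 43.80

Upper bound (one-sided):
t* = 2.074 (one-sided for 98%)
Upper bound = x̄ + t* · s/√n = 42.6 + 2.074 · 6.7/√134 = 43.80

We are 98% confident that μ ≤ 43.80.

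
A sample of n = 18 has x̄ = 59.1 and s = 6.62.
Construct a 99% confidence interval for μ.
(54.58, 63.62)

t-interval (σ unknown):
df = n - 1 = 17
t* = 2.898 for 99% confidence

Margin of error = t* · s/√n = 2.898 · 6.62/√18 = 4.52

CI: (54.58, 63.62)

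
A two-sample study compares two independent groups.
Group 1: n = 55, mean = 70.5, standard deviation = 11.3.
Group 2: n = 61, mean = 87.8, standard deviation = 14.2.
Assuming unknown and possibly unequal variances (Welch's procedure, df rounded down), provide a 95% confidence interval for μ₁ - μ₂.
(-22.00, -12.60)

Difference: x̄₁ - x̄₂ = -17.30
SE = √(s₁²/n₁ + s₂²/n₂) = √(11.3²/55 + 14.2²/61) = 2.3722
df = 112.32 → 112 (Welch–Satterthwaite, rounded down)
t* = 1.981

CI: -17.30 ± 1.981 · 2.3722 = -17.30 ± 4.70 = (-22.00, -12.60)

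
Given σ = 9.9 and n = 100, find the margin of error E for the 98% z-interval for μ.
Margin of error = 2.30

Margin of error = z* · σ/√n
= 2.326 · 9.9/√100
= 2.326 · 9.9/10.0000
= 2.30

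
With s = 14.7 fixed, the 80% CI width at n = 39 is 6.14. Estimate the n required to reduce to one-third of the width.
n ≈ 351

CI width ∝ 1/√n
To reduce width by factor 3, need √n to grow by 3 → need 3² = 9 times as many samples.

Current: n = 39, width = 6.14
New: n = 351, width ≈ 2.01

Width reduced by factor of 6.14/2.01 = 3.05.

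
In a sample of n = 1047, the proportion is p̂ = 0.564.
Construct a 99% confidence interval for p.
(0.525, 0.603)

Proportion CI:
SE = √(p̂(1-p̂)/n) = √(0.564 · 0.436 / 1047) = 0.01533

z* = 2.576
Margin = z* · SE = 2.576 · 0.01533 = 0.0395

CI: 0.564 ± 0.0395 = (0.525, 0.603)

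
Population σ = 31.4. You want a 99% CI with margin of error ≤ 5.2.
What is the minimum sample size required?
n ≥ 242

For margin E ≤ 5.2:
n ≥ (z* · σ / E)²
n ≥ (2.576 · 31.4 / 5.2)²
n ≥ 241.96

Minimum n = 242 (rounding up)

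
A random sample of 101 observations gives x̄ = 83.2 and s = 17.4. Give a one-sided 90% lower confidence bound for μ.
μ ≥ 80.97

Lower bound (one-sided):
t* = 1.290 (one-sided for 90%)
Lower bound = x̄ - t* · s/√n = 83.2 - 1.290 · 17.4/√101 = 80.97

We are 90% confident that μ ≥ 80.97.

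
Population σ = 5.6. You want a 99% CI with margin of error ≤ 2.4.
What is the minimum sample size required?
n ≥ 37

For margin E ≤ 2.4:
n ≥ (z* · σ / E)²
n ≥ (2.576 · 5.6 / 2.4)²
n ≥ 36.13

Minimum n = 37 (rounding up)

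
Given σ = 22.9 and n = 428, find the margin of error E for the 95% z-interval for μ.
Margin of error = 2.17

Margin of error = z* · σ/√n
= 1.960 · 22.9/√428
= 1.960 · 22.9/20.6882
= 2.17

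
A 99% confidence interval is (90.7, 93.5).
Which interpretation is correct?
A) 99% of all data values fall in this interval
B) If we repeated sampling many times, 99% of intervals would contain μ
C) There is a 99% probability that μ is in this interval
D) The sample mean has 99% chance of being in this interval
B

A) Wrong — a CI is about the parameter μ, not individual data values.
B) Correct — this is the frequentist long-run coverage interpretation.
C) Wrong — μ is fixed; the randomness lives in the interval, not in μ.
D) Wrong — x̄ is observed and sits in the interval by construction.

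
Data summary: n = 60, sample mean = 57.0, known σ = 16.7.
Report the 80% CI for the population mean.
(54.24, 59.76)

z-interval (σ known):
z* = 1.282 for 80% confidence

Margin of error = z* · σ/√n = 1.282 · 16.7/√60 = 2.76

CI: (57.0 - 2.76, 57.0 + 2.76) = (54.24, 59.76)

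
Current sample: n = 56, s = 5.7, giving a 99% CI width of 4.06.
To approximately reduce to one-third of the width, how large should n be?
n ≈ 504

CI width ∝ 1/√n
To reduce width by factor 3, need √n to grow by 3 → need 3² = 9 times as many samples.

Current: n = 56, width = 4.06
New: n = 504, width ≈ 1.31

Width reduced by factor of 4.06/1.31 = 3.10.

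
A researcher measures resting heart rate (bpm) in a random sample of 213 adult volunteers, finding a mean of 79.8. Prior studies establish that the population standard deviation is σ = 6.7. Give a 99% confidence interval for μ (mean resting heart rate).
(78.62, 80.98)

z-interval (σ known):
z* = 2.576 for 99% confidence

Margin of error = z* · σ/√n = 2.576 · 6.7/√213 = 1.18

CI: (79.8 - 1.18, 79.8 + 1.18) = (78.62, 80.98)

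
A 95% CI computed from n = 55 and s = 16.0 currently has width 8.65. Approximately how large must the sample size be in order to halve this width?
n ≈ 220

CI width ∝ 1/√n
To reduce width by factor 2, need √n to grow by 2 → need 2² = 4 times as many samples.

Current: n = 55, width = 8.65
New: n = 220, width ≈ 4.25

Width reduced by factor of 8.65/4.25 = 2.04.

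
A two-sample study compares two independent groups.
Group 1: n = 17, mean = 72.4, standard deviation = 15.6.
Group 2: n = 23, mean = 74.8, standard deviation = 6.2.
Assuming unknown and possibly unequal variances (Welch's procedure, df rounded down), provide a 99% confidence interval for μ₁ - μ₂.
(-13.84, 9.04)

Difference: x̄₁ - x̄₂ = -2.40
SE = √(s₁²/n₁ + s₂²/n₂) = √(15.6²/17 + 6.2²/23) = 3.9983
df = 19.76 → 19 (Welch–Satterthwaite, rounded down)
t* = 2.861

CI: -2.40 ± 2.861 · 3.9983 = -2.40 ± 11.44 = (-13.84, 9.04)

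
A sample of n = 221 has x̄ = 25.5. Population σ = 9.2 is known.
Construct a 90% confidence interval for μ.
(24.48, 26.52)

z-interval (σ known):
z* = 1.645 for 90% confidence

Margin of error = z* · σ/√n = 1.645 · 9.2/√221 = 1.02

CI: (25.5 - 1.02, 25.5 + 1.02) = (24.48, 26.52)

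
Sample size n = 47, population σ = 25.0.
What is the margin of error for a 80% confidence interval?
Margin of error = 4.67

Margin of error = z* · σ/√n
= 1.282 · 25.0/√47
= 1.282 · 25.0/6.8557
= 4.67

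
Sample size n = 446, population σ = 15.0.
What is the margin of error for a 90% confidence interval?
Margin of error = 1.17

Margin of error = z* · σ/√n
= 1.645 · 15.0/√446
= 1.645 · 15.0/21.1187
= 1.17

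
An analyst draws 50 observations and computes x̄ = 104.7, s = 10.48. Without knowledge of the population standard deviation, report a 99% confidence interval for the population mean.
(100.73, 108.67)

t-interval (σ unknown):
df = n - 1 = 49
t* = 2.680 for 99% confidence

Margin of error = t* · s/√n = 2.680 · 10.48/√50 = 3.97

CI: (100.73, 108.67)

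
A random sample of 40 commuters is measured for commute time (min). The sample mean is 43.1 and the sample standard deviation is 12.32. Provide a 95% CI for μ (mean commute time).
(39.16, 47.04)

t-interval (σ unknown):
df = n - 1 = 39
t* = 2.023 for 95% confidence

Margin of error = t* · s/√n = 2.023 · 12.32/√40 = 3.94

CI: (39.16, 47.04)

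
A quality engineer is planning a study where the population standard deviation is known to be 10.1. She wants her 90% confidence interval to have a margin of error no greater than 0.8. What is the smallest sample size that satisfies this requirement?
n ≥ 432

For margin E ≤ 0.8:
n ≥ (z* · σ / E)²
n ≥ (1.645 · 10.1 / 0.8)²
n ≥ 431.32

Minimum n = 432 (rounding up)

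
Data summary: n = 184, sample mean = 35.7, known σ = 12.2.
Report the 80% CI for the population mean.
(34.55, 36.85)

z-interval (σ known):
z* = 1.282 for 80% confidence

Margin of error = z* · σ/√n = 1.282 · 12.2/√184 = 1.15

CI: (35.7 - 1.15, 35.7 + 1.15) = (34.55, 36.85)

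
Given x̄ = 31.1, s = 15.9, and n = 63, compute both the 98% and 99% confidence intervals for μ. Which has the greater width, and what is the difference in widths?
99% CI is wider by 1.08

df = 62
98% CI: t* = 2.388, (26.32, 35.88), width = 2 · t* · s/√n = 9.57
99% CI: t* = 2.657, (25.78, 36.42), width = 2 · t* · s/√n = 10.65

The 99% CI is wider by 10.65 - 9.57 = 1.08.
Higher confidence requires a wider interval.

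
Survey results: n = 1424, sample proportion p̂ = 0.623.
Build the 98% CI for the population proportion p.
(0.593, 0.653)

Proportion CI:
SE = √(p̂(1-p̂)/n) = √(0.623 · 0.377 / 1424) = 0.01284

z* = 2.326
Margin = z* · SE = 2.326 · 0.01284 = 0.0299

CI: 0.623 ± 0.0299 = (0.593, 0.653)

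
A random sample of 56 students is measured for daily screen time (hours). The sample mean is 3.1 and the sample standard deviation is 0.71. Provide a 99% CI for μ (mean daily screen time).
(2.85, 3.35)

t-interval (σ unknown):
df = n - 1 = 55
t* = 2.668 for 99% confidence

Margin of error = t* · s/√n = 2.668 · 0.71/√56 = 0.25

CI: (2.85, 3.35)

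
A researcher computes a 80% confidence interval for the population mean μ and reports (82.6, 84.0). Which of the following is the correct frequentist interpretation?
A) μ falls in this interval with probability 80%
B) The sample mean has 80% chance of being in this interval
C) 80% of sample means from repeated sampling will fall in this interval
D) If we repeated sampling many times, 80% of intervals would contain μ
D

A) Wrong — μ is fixed; the randomness lives in the interval, not in μ.
B) Wrong — x̄ is observed and sits in the interval by construction.
C) Wrong — coverage applies to intervals containing μ, not to future x̄ values.
D) Correct — this is the frequentist long-run coverage interpretation.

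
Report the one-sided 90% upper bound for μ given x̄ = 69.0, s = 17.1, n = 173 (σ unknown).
μ ≤ 70.67

Upper bound (one-sided):
t* = 1.286 (one-sided for 90%)
Upper bound = x̄ + t* · s/√n = 69.0 + 1.286 · 17.1/√173 = 70.67

We are 90% confident that μ ≤ 70.67.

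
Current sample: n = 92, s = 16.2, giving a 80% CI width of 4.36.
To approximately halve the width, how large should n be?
n ≈ 368

CI width ∝ 1/√n
To reduce width by factor 2, need √n to grow by 2 → need 2² = 4 times as many samples.

Current: n = 92, width = 4.36
New: n = 368, width ≈ 2.17

Width reduced by factor of 4.36/2.17 = 2.01.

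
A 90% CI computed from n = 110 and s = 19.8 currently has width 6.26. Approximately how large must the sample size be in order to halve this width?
n ≈ 440

CI width ∝ 1/√n
To reduce width by factor 2, need √n to grow by 2 → need 2² = 4 times as many samples.

Current: n = 110, width = 6.26
New: n = 440, width ≈ 3.11

Width reduced by factor of 6.26/3.11 = 2.01.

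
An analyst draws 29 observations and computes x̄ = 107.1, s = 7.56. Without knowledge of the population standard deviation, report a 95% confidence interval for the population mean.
(104.22, 109.98)

t-interval (σ unknown):
df = n - 1 = 28
t* = 2.048 for 95% confidence

Margin of error = t* · s/√n = 2.048 · 7.56/√29 = 2.88

CI: (104.22, 109.98)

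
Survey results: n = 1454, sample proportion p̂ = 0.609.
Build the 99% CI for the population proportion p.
(0.576, 0.642)

Proportion CI:
SE = √(p̂(1-p̂)/n) = √(0.609 · 0.391 / 1454) = 0.01280

z* = 2.576
Margin = z* · SE = 2.576 · 0.01280 = 0.0330

CI: 0.609 ± 0.0330 = (0.576, 0.642)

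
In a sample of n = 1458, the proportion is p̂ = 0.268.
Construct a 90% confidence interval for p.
(0.249, 0.287)

Proportion CI:
SE = √(p̂(1-p̂)/n) = √(0.268 · 0.732 / 1458) = 0.01160

z* = 1.645
Margin = z* · SE = 1.645 · 0.01160 = 0.0191

CI: 0.268 ± 0.0191 = (0.249, 0.287)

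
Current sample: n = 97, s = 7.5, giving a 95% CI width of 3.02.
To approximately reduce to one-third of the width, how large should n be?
n ≈ 873

CI width ∝ 1/√n
To reduce width by factor 3, need √n to grow by 3 → need 3² = 9 times as many samples.

Current: n = 97, width = 3.02
New: n = 873, width ≈ 1.00

Width reduced by factor of 3.02/1.00 = 3.02.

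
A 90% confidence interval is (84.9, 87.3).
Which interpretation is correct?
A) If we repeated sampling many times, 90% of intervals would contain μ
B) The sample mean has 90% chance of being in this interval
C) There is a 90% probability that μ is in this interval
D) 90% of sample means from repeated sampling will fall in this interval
A

A) Correct — this is the frequentist long-run coverage interpretation.
B) Wrong — x̄ is observed and sits in the interval by construction.
C) Wrong — μ is fixed; the randomness lives in the interval, not in μ.
D) Wrong — coverage applies to intervals containing μ, not to future x̄ values.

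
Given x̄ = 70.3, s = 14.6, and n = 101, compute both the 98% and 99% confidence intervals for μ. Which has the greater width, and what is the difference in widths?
99% CI is wider by 0.76

df = 100
98% CI: t* = 2.364, (66.87, 73.73), width = 2 · t* · s/√n = 6.87
99% CI: t* = 2.626, (66.49, 74.11), width = 2 · t* · s/√n = 7.63

The 99% CI is wider by 7.63 - 6.87 = 0.76.
Higher confidence requires a wider interval.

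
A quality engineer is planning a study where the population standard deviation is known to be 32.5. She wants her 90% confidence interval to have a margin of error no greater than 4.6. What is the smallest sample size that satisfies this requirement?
n ≥ 136

For margin E ≤ 4.6:
n ≥ (z* · σ / E)²
n ≥ (1.645 · 32.5 / 4.6)²
n ≥ 135.08

Minimum n = 136 (rounding up)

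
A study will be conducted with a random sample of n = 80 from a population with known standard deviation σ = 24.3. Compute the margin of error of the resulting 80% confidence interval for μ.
Margin of error = 3.48

Margin of error = z* · σ/√n
= 1.282 · 24.3/√80
= 1.282 · 24.3/8.9443
= 3.48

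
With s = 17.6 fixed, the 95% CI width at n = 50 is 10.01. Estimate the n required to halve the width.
n ≈ 200

CI width ∝ 1/√n
To reduce width by factor 2, need √n to grow by 2 → need 2² = 4 times as many samples.

Current: n = 50, width = 10.01
New: n = 200, width ≈ 4.91

Width reduced by factor of 10.01/4.91 = 2.04.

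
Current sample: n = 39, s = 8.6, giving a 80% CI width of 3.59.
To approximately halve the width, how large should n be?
n ≈ 156

CI width ∝ 1/√n
To reduce width by factor 2, need √n to grow by 2 → need 2² = 4 times as many samples.

Current: n = 39, width = 3.59
New: n = 156, width ≈ 1.77

Width reduced by factor of 3.59/1.77 = 2.03.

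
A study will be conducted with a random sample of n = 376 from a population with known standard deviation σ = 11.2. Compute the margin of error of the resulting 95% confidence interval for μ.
Margin of error = 1.13

Margin of error = z* · σ/√n
= 1.960 · 11.2/√376
= 1.960 · 11.2/19.3907
= 1.13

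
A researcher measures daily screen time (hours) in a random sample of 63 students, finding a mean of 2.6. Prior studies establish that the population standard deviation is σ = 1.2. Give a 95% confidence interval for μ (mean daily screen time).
(2.30, 2.90)

z-interval (σ known):
z* = 1.960 for 95% confidence

Margin of error = z* · σ/√n = 1.960 · 1.2/√63 = 0.30

CI: (2.6 - 0.30, 2.6 + 0.30) = (2.30, 2.90)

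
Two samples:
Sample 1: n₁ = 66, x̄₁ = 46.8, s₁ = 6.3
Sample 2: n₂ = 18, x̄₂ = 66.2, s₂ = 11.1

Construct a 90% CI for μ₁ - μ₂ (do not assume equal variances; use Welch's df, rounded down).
(-24.11, -14.69)

Difference: x̄₁ - x̄₂ = -19.40
SE = √(s₁²/n₁ + s₂²/n₂) = √(6.3²/66 + 11.1²/18) = 2.7288
df = 20.08 → 20 (Welch–Satterthwaite, rounded down)
t* = 1.725

CI: -19.40 ± 1.725 · 2.7288 = -19.40 ± 4.71 = (-24.11, -14.69)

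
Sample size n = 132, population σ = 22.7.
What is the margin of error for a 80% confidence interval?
Margin of error = 2.53

Margin of error = z* · σ/√n
= 1.282 · 22.7/√132
= 1.282 · 22.7/11.4891
= 2.53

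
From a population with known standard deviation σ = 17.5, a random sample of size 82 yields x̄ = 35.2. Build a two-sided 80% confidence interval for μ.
(32.72, 37.68)

z-interval (σ known):
z* = 1.282 for 80% confidence

Margin of error = z* · σ/√n = 1.282 · 17.5/√82 = 2.48

CI: (35.2 - 2.48, 35.2 + 2.48) = (32.72, 37.68)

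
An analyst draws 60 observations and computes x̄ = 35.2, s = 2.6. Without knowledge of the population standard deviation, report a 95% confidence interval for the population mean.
(34.53, 35.87)

t-interval (σ unknown):
df = n - 1 = 59
t* = 2.001 for 95% confidence

Margin of error = t* · s/√n = 2.001 · 2.6/√60 = 0.67

CI: (34.53, 35.87)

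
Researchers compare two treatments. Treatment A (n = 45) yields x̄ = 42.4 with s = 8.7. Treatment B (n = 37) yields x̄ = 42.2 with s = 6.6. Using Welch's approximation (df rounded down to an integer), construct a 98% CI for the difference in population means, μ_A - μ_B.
(-3.81, 4.21)

Difference: x̄₁ - x̄₂ = 0.20
SE = √(s₁²/n₁ + s₂²/n₂) = √(8.7²/45 + 6.6²/37) = 1.6909
df = 79.53 → 79 (Welch–Satterthwaite, rounded down)
t* = 2.374

CI: 0.20 ± 2.374 · 1.6909 = 0.20 ± 4.01 = (-3.81, 4.21)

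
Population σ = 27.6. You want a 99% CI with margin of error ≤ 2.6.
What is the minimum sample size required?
n ≥ 748

For margin E ≤ 2.6:
n ≥ (z* · σ / E)²
n ≥ (2.576 · 27.6 / 2.6)²
n ≥ 747.76

Minimum n = 748 (rounding up)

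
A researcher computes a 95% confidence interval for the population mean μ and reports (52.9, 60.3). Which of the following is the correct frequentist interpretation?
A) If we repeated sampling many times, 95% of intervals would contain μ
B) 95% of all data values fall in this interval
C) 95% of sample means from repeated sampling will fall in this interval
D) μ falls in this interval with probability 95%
A

A) Correct — this is the frequentist long-run coverage interpretation.
B) Wrong — a CI is about the parameter μ, not individual data values.
C) Wrong — coverage applies to intervals containing μ, not to future x̄ values.
D) Wrong — μ is fixed; the randomness lives in the interval, not in μ.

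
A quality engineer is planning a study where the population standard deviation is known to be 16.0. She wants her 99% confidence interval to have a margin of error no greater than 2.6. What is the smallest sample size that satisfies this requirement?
n ≥ 252

For margin E ≤ 2.6:
n ≥ (z* · σ / E)²
n ≥ (2.576 · 16.0 / 2.6)²
n ≥ 251.30

Minimum n = 252 (rounding up)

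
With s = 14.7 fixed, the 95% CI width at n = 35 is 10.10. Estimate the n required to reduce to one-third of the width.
n ≈ 315

CI width ∝ 1/√n
To reduce width by factor 3, need √n to grow by 3 → need 3² = 9 times as many samples.

Current: n = 35, width = 10.10
New: n = 315, width ≈ 3.26

Width reduced by factor of 10.10/3.26 = 3.10.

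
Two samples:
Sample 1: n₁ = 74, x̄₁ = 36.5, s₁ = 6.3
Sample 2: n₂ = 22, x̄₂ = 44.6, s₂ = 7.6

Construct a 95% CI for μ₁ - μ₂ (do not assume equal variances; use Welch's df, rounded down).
(-11.73, -4.47)

Difference: x̄₁ - x̄₂ = -8.10
SE = √(s₁²/n₁ + s₂²/n₂) = √(6.3²/74 + 7.6²/22) = 1.7781
df = 30.10 → 30 (Welch–Satterthwaite, rounded down)
t* = 2.042

CI: -8.10 ± 2.042 · 1.7781 = -8.10 ± 3.63 = (-11.73, -4.47)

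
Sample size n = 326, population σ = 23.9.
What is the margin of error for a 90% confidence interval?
Margin of error = 2.18

Margin of error = z* · σ/√n
= 1.645 · 23.9/√326
= 1.645 · 23.9/18.0555
= 2.18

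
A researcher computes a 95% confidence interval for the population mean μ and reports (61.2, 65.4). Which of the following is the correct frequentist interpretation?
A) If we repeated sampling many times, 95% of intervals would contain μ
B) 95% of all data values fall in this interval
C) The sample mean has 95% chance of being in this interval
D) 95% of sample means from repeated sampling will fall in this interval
A

A) Correct — this is the frequentist long-run coverage interpretation.
B) Wrong — a CI is about the parameter μ, not individual data values.
C) Wrong — x̄ is observed and sits in the interval by construction.
D) Wrong — coverage applies to intervals containing μ, not to future x̄ values.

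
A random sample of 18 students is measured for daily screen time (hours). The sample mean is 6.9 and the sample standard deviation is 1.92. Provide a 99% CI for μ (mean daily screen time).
(5.59, 8.21)

t-interval (σ unknown):
df = n - 1 = 17
t* = 2.898 for 99% confidence

Margin of error = t* · s/√n = 2.898 · 1.92/√18 = 1.31

CI: (5.59, 8.21)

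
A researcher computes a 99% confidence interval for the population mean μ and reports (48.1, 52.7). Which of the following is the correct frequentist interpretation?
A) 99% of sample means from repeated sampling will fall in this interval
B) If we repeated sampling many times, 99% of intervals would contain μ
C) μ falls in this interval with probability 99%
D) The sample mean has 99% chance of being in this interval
B

A) Wrong — coverage applies to intervals containing μ, not to future x̄ values.
B) Correct — this is the frequentist long-run coverage interpretation.
C) Wrong — μ is fixed; the randomness lives in the interval, not in μ.
D) Wrong — x̄ is observed and sits in the interval by construction.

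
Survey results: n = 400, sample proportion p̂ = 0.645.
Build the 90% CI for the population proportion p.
(0.606, 0.684)

Proportion CI:
SE = √(p̂(1-p̂)/n) = √(0.645 · 0.355 / 400) = 0.02393

z* = 1.645
Margin = z* · SE = 1.645 · 0.02393 = 0.0394

CI: 0.645 ± 0.0394 = (0.606, 0.684)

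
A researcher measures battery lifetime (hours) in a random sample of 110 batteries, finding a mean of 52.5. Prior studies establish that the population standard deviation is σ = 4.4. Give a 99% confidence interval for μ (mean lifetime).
(51.42, 53.58)

z-interval (σ known):
z* = 2.576 for 99% confidence

Margin of error = z* · σ/√n = 2.576 · 4.4/√110 = 1.08

CI: (52.5 - 1.08, 52.5 + 1.08) = (51.42, 53.58)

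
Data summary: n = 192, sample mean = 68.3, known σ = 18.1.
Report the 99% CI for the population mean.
(64.94, 71.66)

z-interval (σ known):
z* = 2.576 for 99% confidence

Margin of error = z* · σ/√n = 2.576 · 18.1/√192 = 3.36

CI: (68.3 - 3.36, 68.3 + 3.36) = (64.94, 71.66)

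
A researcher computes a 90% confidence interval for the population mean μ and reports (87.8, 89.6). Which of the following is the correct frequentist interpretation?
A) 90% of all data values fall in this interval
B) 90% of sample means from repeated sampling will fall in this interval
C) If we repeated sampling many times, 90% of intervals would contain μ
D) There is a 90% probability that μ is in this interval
C

A) Wrong — a CI is about the parameter μ, not individual data values.
B) Wrong — coverage applies to intervals containing μ, not to future x̄ values.
C) Correct — this is the frequentist long-run coverage interpretation.
D) Wrong — μ is fixed; the randomness lives in the interval, not in μ.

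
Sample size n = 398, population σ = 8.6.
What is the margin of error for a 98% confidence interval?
Margin of error = 1.00

Margin of error = z* · σ/√n
= 2.326 · 8.6/√398
= 2.326 · 8.6/19.9499
= 1.00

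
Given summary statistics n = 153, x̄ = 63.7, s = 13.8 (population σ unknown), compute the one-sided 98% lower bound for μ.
μ ≥ 61.39

Lower bound (one-sided):
t* = 2.072 (one-sided for 98%)
Lower bound = x̄ - t* · s/√n = 63.7 - 2.072 · 13.8/√153 = 61.39

We are 98% confident that μ ≥ 61.39.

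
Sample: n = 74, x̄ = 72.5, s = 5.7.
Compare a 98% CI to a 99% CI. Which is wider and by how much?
99% CI is wider by 0.36

df = 73
98% CI: t* = 2.379, (70.92, 74.08), width = 2 · t* · s/√n = 3.15
99% CI: t* = 2.645, (70.75, 74.25), width = 2 · t* · s/√n = 3.51

The 99% CI is wider by 3.51 - 3.15 = 0.36.
Higher confidence requires a wider interval.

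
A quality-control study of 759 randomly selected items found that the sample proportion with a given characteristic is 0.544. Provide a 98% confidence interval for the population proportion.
(0.502, 0.586)

Proportion CI:
SE = √(p̂(1-p̂)/n) = √(0.544 · 0.456 / 759) = 0.01808

z* = 2.326
Margin = z* · SE = 2.326 · 0.01808 = 0.0421

CI: 0.544 ± 0.0421 = (0.502, 0.586)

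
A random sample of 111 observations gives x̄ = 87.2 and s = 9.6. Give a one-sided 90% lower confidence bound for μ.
μ ≥ 86.03

Lower bound (one-sided):
t* = 1.289 (one-sided for 90%)
Lower bound = x̄ - t* · s/√n = 87.2 - 1.289 · 9.6/√111 = 86.03

We are 90% confident that μ ≥ 86.03.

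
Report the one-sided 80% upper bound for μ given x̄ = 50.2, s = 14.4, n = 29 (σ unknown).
μ ≤ 52.49

Upper bound (one-sided):
t* = 0.855 (one-sided for 80%)
Upper bound = x̄ + t* · s/√n = 50.2 + 0.855 · 14.4/√29 = 52.49

We are 80% confident that μ ≤ 52.49.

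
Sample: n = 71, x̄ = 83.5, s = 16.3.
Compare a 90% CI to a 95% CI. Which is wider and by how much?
95% CI is wider by 1.26

df = 70
90% CI: t* = 1.667, (80.28, 86.72), width = 2 · t* · s/√n = 6.45
95% CI: t* = 1.994, (79.64, 87.36), width = 2 · t* · s/√n = 7.71

The 95% CI is wider by 7.71 - 6.45 = 1.26.
Higher confidence requires a wider interval.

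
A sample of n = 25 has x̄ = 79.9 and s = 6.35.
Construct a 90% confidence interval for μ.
(77.73, 82.07)

t-interval (σ unknown):
df = n - 1 = 24
t* = 1.711 for 90% confidence

Margin of error = t* · s/√n = 1.711 · 6.35/√25 = 2.17

CI: (77.73, 82.07)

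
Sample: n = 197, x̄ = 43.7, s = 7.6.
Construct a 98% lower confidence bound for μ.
μ ≥ 42.58

Lower bound (one-sided):
t* = 2.068 (one-sided for 98%)
Lower bound = x̄ - t* · s/√n = 43.7 - 2.068 · 7.6/√197 = 42.58

We are 98% confident that μ ≥ 42.58.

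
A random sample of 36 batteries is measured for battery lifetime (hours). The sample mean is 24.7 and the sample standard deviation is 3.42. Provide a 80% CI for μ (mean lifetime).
(23.96, 25.44)

t-interval (σ unknown):
df = n - 1 = 35
t* = 1.306 for 80% confidence

Margin of error = t* · s/√n = 1.306 · 3.42/√36 = 0.74

CI: (23.96, 25.44)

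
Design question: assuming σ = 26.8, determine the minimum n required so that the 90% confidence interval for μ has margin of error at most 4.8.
n ≥ 85

For margin E ≤ 4.8:
n ≥ (z* · σ / E)²
n ≥ (1.645 · 26.8 / 4.8)²
n ≥ 84.36

Minimum n = 85 (rounding up)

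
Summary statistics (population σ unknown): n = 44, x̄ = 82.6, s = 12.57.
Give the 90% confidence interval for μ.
(79.41, 85.79)

t-interval (σ unknown):
df = n - 1 = 43
t* = 1.681 for 90% confidence

Margin of error = t* · s/√n = 1.681 · 12.57/√44 = 3.19

CI: (79.41, 85.79)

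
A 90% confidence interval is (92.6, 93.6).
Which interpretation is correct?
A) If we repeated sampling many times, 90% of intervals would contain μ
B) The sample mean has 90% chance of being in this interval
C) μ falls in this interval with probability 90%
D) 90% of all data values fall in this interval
A

A) Correct — this is the frequentist long-run coverage interpretation.
B) Wrong — x̄ is observed and sits in the interval by construction.
C) Wrong — μ is fixed; the randomness lives in the interval, not in μ.
D) Wrong — a CI is about the parameter μ, not individual data values.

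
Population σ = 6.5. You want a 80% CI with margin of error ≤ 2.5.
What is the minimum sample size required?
n ≥ 12

For margin E ≤ 2.5:
n ≥ (z* · σ / E)²
n ≥ (1.282 · 6.5 / 2.5)²
n ≥ 11.11

Minimum n = 12 (rounding up)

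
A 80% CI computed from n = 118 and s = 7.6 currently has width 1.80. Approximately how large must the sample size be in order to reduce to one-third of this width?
n ≈ 1062

CI width ∝ 1/√n
To reduce width by factor 3, need √n to grow by 3 → need 3² = 9 times as many samples.

Current: n = 118, width = 1.80
New: n = 1062, width ≈ 0.60

Width reduced by factor of 1.80/0.60 = 3.00.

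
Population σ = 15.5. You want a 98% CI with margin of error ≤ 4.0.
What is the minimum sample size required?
n ≥ 82

For margin E ≤ 4.0:
n ≥ (z* · σ / E)²
n ≥ (2.326 · 15.5 / 4.0)²
n ≥ 81.24

Minimum n = 82 (rounding up)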